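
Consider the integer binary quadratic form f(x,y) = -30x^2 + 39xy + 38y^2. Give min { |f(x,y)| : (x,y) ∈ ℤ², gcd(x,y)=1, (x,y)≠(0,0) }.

river: ρ → (38,37,-31)
river: ρ → (-31,25,44)
river: ρ → (44,63,-12)
river: ρ → (-12,57,59)
river: ρ → (59,61,-10)
river: ρ → (-10,59,65)
river: ρ → (65,71,-4)
river: ρ → (-4,73,47)
river: ρ → (47,21,-30)
river: ρ → (-30,39,38)
closes: descent 0, river 10
min |a| on river = 4

4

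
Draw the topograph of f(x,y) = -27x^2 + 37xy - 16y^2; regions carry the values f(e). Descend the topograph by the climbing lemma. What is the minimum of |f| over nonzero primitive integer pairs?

translate: b→17 (≡-37 mod 54), so (27,-37,16)→(27,17,6)
flip: (27,17,6)→(6,-17,27)
translate: b→-5 (≡-17 mod 12), so (6,-17,27)→(6,-5,16)
reduced (well bottom): (6,-5,16) with a≤c, −a<b≤a
well minimum |f| = |-6| = 6 (negative-definite)

6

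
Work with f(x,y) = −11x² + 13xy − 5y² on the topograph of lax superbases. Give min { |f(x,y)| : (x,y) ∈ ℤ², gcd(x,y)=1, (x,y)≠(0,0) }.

translate: b→9 (≡-13 mod 22), so (11,-13,5)→(11,9,3)
flip: (11,9,3)→(3,-9,11)
translate: b→3 (≡-9 mod 6), so (3,-9,11)→(3,3,5)
reduced (well bottom): (3,3,5) with a≤c, −a<b≤a
well minimum |f| = |-3| = 3 (negative-definite)

3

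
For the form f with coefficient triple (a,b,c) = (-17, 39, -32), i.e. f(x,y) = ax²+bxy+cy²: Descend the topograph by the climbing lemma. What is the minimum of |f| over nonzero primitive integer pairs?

translate: b→-5 (≡-39 mod 34), so (17,-39,32)→(17,-5,10)
flip: (17,-5,10)→(10,5,17)
reduced (well bottom): (10,5,17) with a≤c, −a<b≤a
well minimum |f| = |-10| = 10 (negative-definite)

10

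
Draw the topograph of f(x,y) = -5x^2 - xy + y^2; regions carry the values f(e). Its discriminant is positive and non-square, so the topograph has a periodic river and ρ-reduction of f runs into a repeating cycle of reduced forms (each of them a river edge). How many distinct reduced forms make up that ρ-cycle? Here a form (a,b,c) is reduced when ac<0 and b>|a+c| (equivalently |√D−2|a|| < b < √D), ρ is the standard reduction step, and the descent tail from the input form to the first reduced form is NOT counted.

D = 21, ⌊√D⌋ = 4
descent: ρ → (1,3,-3)  [lands on river]
river: ρ → (-3,3,1)
ρ-cycle length = 2 (tail of 1 descent step not counted)

2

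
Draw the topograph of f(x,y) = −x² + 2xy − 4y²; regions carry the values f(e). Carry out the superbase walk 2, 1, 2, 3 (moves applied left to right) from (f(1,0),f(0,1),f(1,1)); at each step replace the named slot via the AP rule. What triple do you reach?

start (-1,-4,-3) = (f(1,0),f(0,1),f(1,1))
replace slot 2: 2·((-1)+(-3)) − (-4) = -4 → (-1,-4,-3)
replace slot 1: 2·((-4)+(-3)) − (-1) = -13 → (-13,-4,-3)
replace slot 2: 2·((-13)+(-3)) − (-4) = -28 → (-13,-28,-3)
replace slot 3: 2·((-13)+(-28)) − (-3) = -79 → (-13,-28,-79)

-13,-28,-79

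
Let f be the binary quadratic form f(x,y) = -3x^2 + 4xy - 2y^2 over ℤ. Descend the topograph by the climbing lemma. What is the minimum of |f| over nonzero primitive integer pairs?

translate: b→2 (≡-4 mod 6), so (3,-4,2)→(3,2,1)
flip: (3,2,1)→(1,-2,3)
translate: b→0 (≡-2 mod 2), so (1,-2,3)→(1,0,2)
reduced (well bottom): (1,0,2) with a≤c, −a<b≤a
well minimum |f| = |-1| = 1 (negative-definite)

1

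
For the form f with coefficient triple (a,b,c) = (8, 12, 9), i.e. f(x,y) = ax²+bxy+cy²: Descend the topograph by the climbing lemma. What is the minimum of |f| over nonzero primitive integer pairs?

translate: b→-4 (≡12 mod 16), so (8,12,9)→(8,-4,5)
flip: (8,-4,5)→(5,4,8)
reduced (well bottom): (5,4,8) with a≤c, −a<b≤a
well minimum = a = 5

5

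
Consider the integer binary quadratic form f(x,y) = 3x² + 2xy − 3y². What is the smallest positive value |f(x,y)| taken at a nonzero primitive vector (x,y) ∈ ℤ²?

river: ρ → (-3,4,2)
river: ρ → (2,4,-3)
river: ρ → (-3,2,3)
river: ρ → (3,4,-2)
river: ρ → (-2,4,3)
river: ρ → (3,2,-3)
closes: descent 0, river 6
min |a| on river = 2

2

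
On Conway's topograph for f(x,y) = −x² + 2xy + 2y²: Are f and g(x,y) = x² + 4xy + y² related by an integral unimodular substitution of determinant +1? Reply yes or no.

D₁ = 12, D₂ = 12
river cycle of f (length 2): (2, 2, -1), (-1, 2, 2)
river cycle of g (length 2): (1, 2, -2), (-2, 2, 1)
cycles differ ⇒ inequivalent

no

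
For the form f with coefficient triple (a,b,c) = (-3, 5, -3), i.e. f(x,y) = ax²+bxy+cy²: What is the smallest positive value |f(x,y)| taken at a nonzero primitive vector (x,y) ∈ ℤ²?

translate: b→1 (≡-5 mod 6), so (3,-5,3)→(3,1,1)
flip: (3,1,1)→(1,-1,3)
translate: b→1 (≡-1 mod 2), so (1,-1,3)→(1,1,3)
reduced (well bottom): (1,1,3) with a≤c, −a<b≤a
well minimum |f| = |-1| = 1 (negative-definite)

1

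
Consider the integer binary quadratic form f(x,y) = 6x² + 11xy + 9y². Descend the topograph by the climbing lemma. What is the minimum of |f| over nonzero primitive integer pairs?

translate: b→-1 (≡11 mod 12), so (6,11,9)→(6,-1,4)
flip: (6,-1,4)→(4,1,6)
reduced (well bottom): (4,1,6) with a≤c, −a<b≤a
well minimum = a = 4

4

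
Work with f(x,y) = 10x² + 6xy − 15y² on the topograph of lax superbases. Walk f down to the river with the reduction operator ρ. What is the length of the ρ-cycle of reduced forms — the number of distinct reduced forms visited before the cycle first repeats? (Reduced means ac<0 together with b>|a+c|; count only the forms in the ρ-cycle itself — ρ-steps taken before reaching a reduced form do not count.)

D = 636, ⌊√D⌋ = 25
river: ρ → (-15,24,1)
river: ρ → (1,24,-15)
river: ρ → (-15,6,10)
river: ρ → (10,14,-11)
river: ρ → (-11,8,13)
river: ρ → (13,18,-6)
river: ρ → (-6,18,13)
river: ρ → (13,8,-11)
river: ρ → (-11,14,10)
river: ρ → (10,6,-15)
ρ-cycle length = 10 (tail of 0 descent steps not counted)

10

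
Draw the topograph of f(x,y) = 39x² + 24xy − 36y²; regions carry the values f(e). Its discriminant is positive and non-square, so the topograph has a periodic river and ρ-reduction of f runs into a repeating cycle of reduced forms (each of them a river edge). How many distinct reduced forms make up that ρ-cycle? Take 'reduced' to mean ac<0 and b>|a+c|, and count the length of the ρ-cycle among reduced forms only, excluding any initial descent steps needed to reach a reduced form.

D = 6192, ⌊√D⌋ = 78
river: ρ → (-36,48,27)
river: ρ → (27,60,-24)
river: ρ → (-24,36,51)
river: ρ → (51,66,-9)
river: ρ → (-9,78,3)
river: ρ → (3,78,-9)
river: ρ → (-9,66,51)
river: ρ → (51,36,-24)
river: ρ → (-24,60,27)
river: ρ → (27,48,-36)
river: ρ → (-36,24,39)
river: ρ → (39,54,-21)
river: ρ → (-21,72,12)
river: ρ → (12,72,-21)
river: ρ → (-21,54,39)
river: ρ → (39,24,-36)
ρ-cycle length = 16 (tail of 0 descent steps not counted)

16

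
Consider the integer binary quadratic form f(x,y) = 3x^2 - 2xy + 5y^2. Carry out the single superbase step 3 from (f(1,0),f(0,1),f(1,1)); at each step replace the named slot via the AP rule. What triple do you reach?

start (3,5,6) = (f(1,0),f(0,1),f(1,1))
replace slot 3: 2·(3+5) − 6 = 10 → (3,5,10)

3,5,10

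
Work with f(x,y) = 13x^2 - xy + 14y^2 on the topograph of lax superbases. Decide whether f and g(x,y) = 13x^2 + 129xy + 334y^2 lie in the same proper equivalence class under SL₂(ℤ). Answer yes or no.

D₁ = -727, D₂ = -727
f: reduced (well bottom): (13,-1,14) with a≤c, −a<b≤a
g: translate: b→-1 (≡129 mod 26), so (13,129,334)→(13,-1,14)
g: reduced (well bottom): (13,-1,14) with a≤c, −a<b≤a
reduced forms (13, -1, 14) vs (13, -1, 14) ⇒ equivalent

yes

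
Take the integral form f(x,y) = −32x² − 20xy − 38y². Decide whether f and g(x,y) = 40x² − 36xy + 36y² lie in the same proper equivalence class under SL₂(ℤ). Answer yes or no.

D₁ = -4464, D₂ = -4464
f is negative-definite; reduce −f:
−f: reduced (well bottom): (32,20,38) with a≤c, −a<b≤a
flip sign back: reduced form of f is (-32,-20,-38)
g: flip: (40,-36,36)→(36,36,40)
g: reduced (well bottom): (36,36,40) with a≤c, −a<b≤a
reduced forms (-32, -20, -38) vs (36, 36, 40) ⇒ inequivalent

no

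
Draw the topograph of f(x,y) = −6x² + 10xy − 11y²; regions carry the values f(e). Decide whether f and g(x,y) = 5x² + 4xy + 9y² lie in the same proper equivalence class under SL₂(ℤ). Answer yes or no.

D₁ = -164, D₂ = -164
f is negative-definite; reduce −f:
−f: translate: b→2 (≡-10 mod 12), so (6,-10,11)→(6,2,7)
−f: reduced (well bottom): (6,2,7) with a≤c, −a<b≤a
flip sign back: reduced form of f is (-6,-2,-7)
g: reduced (well bottom): (5,4,9) with a≤c, −a<b≤a
reduced forms (-6, -2, -7) vs (5, 4, 9) ⇒ inequivalent

no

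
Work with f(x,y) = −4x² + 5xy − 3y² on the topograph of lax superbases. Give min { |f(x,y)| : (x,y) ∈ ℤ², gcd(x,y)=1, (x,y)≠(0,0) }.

translate: b→3 (≡-5 mod 8), so (4,-5,3)→(4,3,2)
flip: (4,3,2)→(2,-3,4)
translate: b→1 (≡-3 mod 4), so (2,-3,4)→(2,1,3)
reduced (well bottom): (2,1,3) with a≤c, −a<b≤a
well minimum |f| = |-2| = 2 (negative-definite)

2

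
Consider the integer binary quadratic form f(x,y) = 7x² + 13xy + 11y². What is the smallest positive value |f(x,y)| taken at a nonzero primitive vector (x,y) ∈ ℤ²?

translate: b→-1 (≡13 mod 14), so (7,13,11)→(7,-1,5)
flip: (7,-1,5)→(5,1,7)
reduced (well bottom): (5,1,7) with a≤c, −a<b≤a
well minimum = a = 5

5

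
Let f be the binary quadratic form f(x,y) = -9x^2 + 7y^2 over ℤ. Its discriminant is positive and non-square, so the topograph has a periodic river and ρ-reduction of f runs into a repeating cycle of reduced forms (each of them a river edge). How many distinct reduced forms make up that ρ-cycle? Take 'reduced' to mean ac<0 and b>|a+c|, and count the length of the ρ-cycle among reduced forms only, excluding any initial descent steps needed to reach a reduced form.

D = 252, ⌊√D⌋ = 15
descent: ρ → (7,14,-2)  [lands on river]
river: ρ → (-2,14,7)
ρ-cycle length = 2 (tail of 1 descent step not counted)

2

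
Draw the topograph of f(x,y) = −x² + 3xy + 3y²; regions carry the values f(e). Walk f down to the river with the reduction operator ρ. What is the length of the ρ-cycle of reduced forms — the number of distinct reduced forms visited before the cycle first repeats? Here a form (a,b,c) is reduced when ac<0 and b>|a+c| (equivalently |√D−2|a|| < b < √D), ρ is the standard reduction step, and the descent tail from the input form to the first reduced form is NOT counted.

D = 21, ⌊√D⌋ = 4
river: ρ → (3,3,-1)
river: ρ → (-1,3,3)
ρ-cycle length = 2 (tail of 0 descent steps not counted)

2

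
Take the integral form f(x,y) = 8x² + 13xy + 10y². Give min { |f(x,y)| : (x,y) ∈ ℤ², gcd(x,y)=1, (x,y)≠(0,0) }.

translate: b→-3 (≡13 mod 16), so (8,13,10)→(8,-3,5)
flip: (8,-3,5)→(5,3,8)
reduced (well bottom): (5,3,8) with a≤c, −a<b≤a
well minimum = a = 5

5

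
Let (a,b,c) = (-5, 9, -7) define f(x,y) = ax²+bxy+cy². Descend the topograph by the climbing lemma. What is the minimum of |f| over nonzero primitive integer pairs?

translate: b→1 (≡-9 mod 10), so (5,-9,7)→(5,1,3)
flip: (5,1,3)→(3,-1,5)
reduced (well bottom): (3,-1,5) with a≤c, −a<b≤a
well minimum |f| = |-3| = 3 (negative-definite)

3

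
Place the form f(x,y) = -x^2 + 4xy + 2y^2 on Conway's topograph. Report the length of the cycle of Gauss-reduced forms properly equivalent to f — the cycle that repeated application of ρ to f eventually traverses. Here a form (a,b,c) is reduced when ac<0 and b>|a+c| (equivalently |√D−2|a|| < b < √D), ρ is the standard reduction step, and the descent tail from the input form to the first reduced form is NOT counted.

D = 24, ⌊√D⌋ = 4
river: ρ → (2,4,-1)
river: ρ → (-1,4,2)
ρ-cycle length = 2 (tail of 0 descent steps not counted)

2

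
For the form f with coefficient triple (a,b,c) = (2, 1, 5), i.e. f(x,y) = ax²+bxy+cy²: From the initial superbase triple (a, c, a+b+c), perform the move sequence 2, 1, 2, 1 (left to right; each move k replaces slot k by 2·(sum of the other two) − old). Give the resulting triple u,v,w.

start (2,5,8) = (f(1,0),f(0,1),f(1,1))
replace slot 2: 2·(2+8) − 5 = 15 → (2,15,8)
replace slot 1: 2·(15+8) − 2 = 44 → (44,15,8)
replace slot 2: 2·(44+8) − 15 = 89 → (44,89,8)
replace slot 1: 2·(89+8) − 44 = 150 → (150,89,8)

150,89,8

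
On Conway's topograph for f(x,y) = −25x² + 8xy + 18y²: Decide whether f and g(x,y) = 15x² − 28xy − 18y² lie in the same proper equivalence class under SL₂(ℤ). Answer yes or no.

D₁ = 1864, D₂ = 1864
river cycle of f (length 22): (18, 28, -15), (-15, 32, 14), (14, 24, -23), (-23, 22, 15), (15, 38, -7), (-7, 32, 30), (30, 28, -9), (-9, 26, 33), (33, 40, -2), (-2, 40, 33), … (12 more)
river cycle of g (length 22): (-18, 28, 15), (15, 32, -14), (-14, 24, 23), (23, 22, -15), (-15, 38, 7), (7, 32, -30), (-30, 28, 9), (9, 26, -33), (-33, 40, 2), (2, 40, -33), … (12 more)
cycles differ ⇒ inequivalent

no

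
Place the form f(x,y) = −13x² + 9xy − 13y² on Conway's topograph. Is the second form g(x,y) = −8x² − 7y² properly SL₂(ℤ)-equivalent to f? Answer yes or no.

D₁ = -595, D₂ = -224
discriminants differ ⇒ not SL₂(ℤ)-equivalent

no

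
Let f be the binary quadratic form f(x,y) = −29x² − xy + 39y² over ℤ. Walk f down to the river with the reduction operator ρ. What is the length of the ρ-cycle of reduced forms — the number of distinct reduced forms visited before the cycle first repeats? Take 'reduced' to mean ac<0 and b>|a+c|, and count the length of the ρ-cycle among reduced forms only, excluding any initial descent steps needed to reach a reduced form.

D = 4525, ⌊√D⌋ = 67
descent: ρ → (39,1,-29)
descent: ρ → (-29,57,11)  [lands on river]
river: ρ → (11,53,-39)
river: ρ → (-39,25,25)
river: ρ → (25,25,-39)
river: ρ → (-39,53,11)
river: ρ → (11,57,-29)
river: ρ → (-29,59,9)
river: ρ → (9,67,-1)
river: ρ → (-1,67,9)
river: ρ → (9,59,-29)
ρ-cycle length = 10 (tail of 2 descent steps not counted)

10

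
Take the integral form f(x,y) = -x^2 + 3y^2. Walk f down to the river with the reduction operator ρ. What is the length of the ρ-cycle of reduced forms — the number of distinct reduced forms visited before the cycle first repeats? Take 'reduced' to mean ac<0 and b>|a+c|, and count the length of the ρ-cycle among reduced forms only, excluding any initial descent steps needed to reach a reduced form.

D = 12, ⌊√D⌋ = 3
descent: ρ → (3,0,-1)
descent: ρ → (-1,2,2)  [lands on river]
river: ρ → (2,2,-1)
ρ-cycle length = 2 (tail of 2 descent steps not counted)

2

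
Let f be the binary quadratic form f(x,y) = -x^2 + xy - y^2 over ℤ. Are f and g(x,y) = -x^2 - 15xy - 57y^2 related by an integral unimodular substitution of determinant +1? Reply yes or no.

D₁ = -3, D₂ = -3
f is negative-definite; reduce −f:
−f: translate: b→1 (≡-1 mod 2), so (1,-1,1)→(1,1,1)
−f: reduced (well bottom): (1,1,1) with a≤c, −a<b≤a
flip sign back: reduced form of f is (-1,-1,-1)
g is negative-definite; reduce −g:
−g: translate: b→1 (≡15 mod 2), so (1,15,57)→(1,1,1)
−g: reduced (well bottom): (1,1,1) with a≤c, −a<b≤a
flip sign back: reduced form of g is (-1,-1,-1)
reduced forms (-1, -1, -1) vs (-1, -1, -1) ⇒ equivalent

yes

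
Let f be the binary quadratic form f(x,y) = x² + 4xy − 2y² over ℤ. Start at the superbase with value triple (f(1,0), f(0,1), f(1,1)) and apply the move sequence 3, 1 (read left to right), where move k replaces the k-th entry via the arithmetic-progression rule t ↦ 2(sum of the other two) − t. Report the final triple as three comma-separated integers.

start (1,-2,3) = (f(1,0),f(0,1),f(1,1))
replace slot 3: 2·(1+(-2)) − 3 = -5 → (1,-2,-5)
replace slot 1: 2·((-2)+(-5)) − 1 = -15 → (-15,-2,-5)

-15,-2,-5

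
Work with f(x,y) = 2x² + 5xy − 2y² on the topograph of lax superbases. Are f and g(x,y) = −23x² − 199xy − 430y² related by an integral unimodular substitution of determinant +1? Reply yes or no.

D₁ = 41, D₂ = 41
river cycle of f (length 10): (-2, 3, 4), (4, 5, -1), (-1, 5, 4), (4, 3, -2), (-2, 5, 2), (2, 3, -4), (-4, 5, 1), (1, 5, -4), (-4, 3, 2), (2, 5, -2)
river cycle of g (length 10): (-2, 3, 4), (4, 5, -1), (-1, 5, 4), (4, 3, -2), (-2, 5, 2), (2, 3, -4), (-4, 5, 1), (1, 5, -4), (-4, 3, 2), (2, 5, -2)
cycles coincide ⇒ equivalent

yes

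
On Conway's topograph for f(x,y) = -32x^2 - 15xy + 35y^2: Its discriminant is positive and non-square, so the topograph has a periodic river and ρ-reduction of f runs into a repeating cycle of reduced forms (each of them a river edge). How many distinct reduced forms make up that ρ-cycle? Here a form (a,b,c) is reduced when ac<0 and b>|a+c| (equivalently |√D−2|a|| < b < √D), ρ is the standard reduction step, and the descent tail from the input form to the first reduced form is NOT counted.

D = 4705, ⌊√D⌋ = 68
descent: ρ → (35,15,-32)  [lands on river]
river: ρ → (-32,49,18)
river: ρ → (18,59,-17)
river: ρ → (-17,43,42)
river: ρ → (42,41,-18)
river: ρ → (-18,67,3)
river: ρ → (3,65,-40)
river: ρ → (-40,15,28)
river: ρ → (28,41,-27)
river: ρ → (-27,67,2)
river: ρ → (2,65,-60)
river: ρ → (-60,55,7)
river: ρ → (7,57,-52)
river: ρ → (-52,47,12)
river: ρ → (12,49,-48)
river: ρ → (-48,47,13)
river: ρ → (13,57,-28)
river: ρ → (-28,55,15)
river: ρ → (15,65,-8)
river: ρ → (-8,63,23)
river: ρ → (23,29,-42)
river: ρ → (-42,55,10)
river: ρ → (10,65,-12)
river: ρ → (-12,55,35)
ρ-cycle length = 24 (tail of 1 descent step not counted)

24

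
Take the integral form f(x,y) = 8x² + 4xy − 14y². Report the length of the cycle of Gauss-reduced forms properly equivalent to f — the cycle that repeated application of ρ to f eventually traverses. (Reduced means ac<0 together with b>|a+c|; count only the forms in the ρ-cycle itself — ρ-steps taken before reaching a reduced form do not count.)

D = 464, ⌊√D⌋ = 21
descent: ρ → (-14,-4,8)
descent: ρ → (8,20,-2)  [lands on river]
river: ρ → (-2,20,8)
river: ρ → (8,12,-10)
river: ρ → (-10,8,10)
river: ρ → (10,12,-8)
river: ρ → (-8,20,2)
river: ρ → (2,20,-8)
river: ρ → (-8,12,10)
river: ρ → (10,8,-10)
river: ρ → (-10,12,8)
ρ-cycle length = 10 (tail of 2 descent steps not counted)

10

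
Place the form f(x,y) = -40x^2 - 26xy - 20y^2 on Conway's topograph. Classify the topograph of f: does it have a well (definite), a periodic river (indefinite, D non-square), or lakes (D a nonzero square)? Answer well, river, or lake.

D = b²−4ac = (-26)² − 4·(-40)·(-20) = -2524
D < 0 ⇒ definite ⇒ every region one sign ⇒ single well

well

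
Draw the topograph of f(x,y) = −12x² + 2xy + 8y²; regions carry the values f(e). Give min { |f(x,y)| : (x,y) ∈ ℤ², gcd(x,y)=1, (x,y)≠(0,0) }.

descent: ρ → (8,14,-6)  [lands on river]
river: ρ → (-6,10,12)
river: ρ → (12,14,-4)
river: ρ → (-4,18,4)
river: ρ → (4,14,-12)
river: ρ → (-12,10,6)
river: ρ → (6,14,-8)
river: ρ → (-8,18,2)
river: ρ → (2,18,-8)
river: ρ → (-8,14,6)
river: ρ → (6,10,-12)
river: ρ → (-12,14,4)
river: ρ → (4,18,-4)
river: ρ → (-4,14,12)
river: ρ → (12,10,-6)
river: ρ → (-6,14,8)
river: ρ → (8,18,-2)
river: ρ → (-2,18,8)
closes: descent 1, river 18
min |a| on river = 2

2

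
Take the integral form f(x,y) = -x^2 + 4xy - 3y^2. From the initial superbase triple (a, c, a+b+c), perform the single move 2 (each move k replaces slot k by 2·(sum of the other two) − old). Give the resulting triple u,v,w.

start (-1,-3,0) = (f(1,0),f(0,1),f(1,1))
replace slot 2: 2·((-1)+0) − (-3) = 1 → (-1,1,0)

-1,1,0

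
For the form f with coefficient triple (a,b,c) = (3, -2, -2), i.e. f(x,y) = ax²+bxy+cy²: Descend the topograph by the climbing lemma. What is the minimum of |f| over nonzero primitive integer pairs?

descent: ρ → (-2,2,3)  [lands on river]
river: ρ → (3,4,-1)
river: ρ → (-1,4,3)
river: ρ → (3,2,-2)
closes: descent 1, river 4
min |a| on river = 1

1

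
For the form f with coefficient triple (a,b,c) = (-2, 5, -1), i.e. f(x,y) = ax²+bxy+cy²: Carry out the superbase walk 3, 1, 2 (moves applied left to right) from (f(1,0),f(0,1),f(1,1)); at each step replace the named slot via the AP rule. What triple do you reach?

start (-2,-1,2) = (f(1,0),f(0,1),f(1,1))
replace slot 3: 2·((-2)+(-1)) − 2 = -8 → (-2,-1,-8)
replace slot 1: 2·((-1)+(-8)) − (-2) = -16 → (-16,-1,-8)
replace slot 2: 2·((-16)+(-8)) − (-1) = -47 → (-16,-47,-8)

-16,-47,-8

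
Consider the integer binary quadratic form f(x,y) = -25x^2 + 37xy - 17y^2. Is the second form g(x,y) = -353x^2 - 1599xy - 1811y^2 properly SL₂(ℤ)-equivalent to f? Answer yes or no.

D₁ = -331, D₂ = -331
f is negative-definite; reduce −f:
−f: translate: b→13 (≡-37 mod 50), so (25,-37,17)→(25,13,5)
−f: flip: (25,13,5)→(5,-13,25)
−f: translate: b→-3 (≡-13 mod 10), so (5,-13,25)→(5,-3,17)
−f: reduced (well bottom): (5,-3,17) with a≤c, −a<b≤a
flip sign back: reduced form of f is (-5,3,-17)
g is negative-definite; reduce −g:
−g: translate: b→187 (≡1599 mod 706), so (353,1599,1811)→(353,187,25)
−g: flip: (353,187,25)→(25,-187,353)
−g: translate: b→13 (≡-187 mod 50), so (25,-187,353)→(25,13,5)
−g: flip: (25,13,5)→(5,-13,25)
−g: translate: b→-3 (≡-13 mod 10), so (5,-13,25)→(5,-3,17)
−g: reduced (well bottom): (5,-3,17) with a≤c, −a<b≤a
flip sign back: reduced form of g is (-5,3,-17)
reduced forms (-5, 3, -17) vs (-5, 3, -17) ⇒ equivalent

yes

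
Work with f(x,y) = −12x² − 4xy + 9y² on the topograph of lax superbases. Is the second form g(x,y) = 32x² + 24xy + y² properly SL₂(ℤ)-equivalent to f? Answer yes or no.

D₁ = 448, D₂ = 448
river cycle of f (length 6): (9, 4, -12), (-12, 20, 1), (1, 20, -12), (-12, 4, 9), (9, 14, -7), (-7, 14, 9)
river cycle of g (length 6): (1, 20, -12), (-12, 4, 9), (9, 14, -7), (-7, 14, 9), (9, 4, -12), (-12, 20, 1)
cycles coincide ⇒ equivalent

yes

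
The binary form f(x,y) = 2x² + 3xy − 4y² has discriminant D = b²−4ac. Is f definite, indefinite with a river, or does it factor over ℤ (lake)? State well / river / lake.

D = b²−4ac = 3² − 4·2·(-4) = 41
D > 0 non-square ⇒ indefinite ⇒ periodic river

river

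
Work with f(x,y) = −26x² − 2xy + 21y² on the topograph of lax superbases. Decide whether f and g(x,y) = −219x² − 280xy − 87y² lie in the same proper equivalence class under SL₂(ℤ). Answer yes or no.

D₁ = 2188, D₂ = 2188
river cycle of f (length 26): (21, 44, -3), (-3, 46, 6), (6, 38, -31), (-31, 24, 13), (13, 28, -27), (-27, 26, 14), (14, 30, -23), (-23, 16, 21), (21, 26, -18), (-18, 46, 1), … (16 more)
river cycle of g (length 26): (-7, 40, 21), (21, 44, -3), (-3, 46, 6), (6, 38, -31), (-31, 24, 13), (13, 28, -27), (-27, 26, 14), (14, 30, -23), (-23, 16, 21), (21, 26, -18), … (16 more)
cycles coincide ⇒ equivalent

yes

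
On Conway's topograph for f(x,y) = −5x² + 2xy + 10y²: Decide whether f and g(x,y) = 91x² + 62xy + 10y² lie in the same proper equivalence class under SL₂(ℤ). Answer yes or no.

D₁ = 204, D₂ = 204
river cycle of f (length 6): (-5, 12, 3), (3, 12, -5), (-5, 8, 7), (7, 6, -6), (-6, 6, 7), (7, 8, -5)
river cycle of g (length 6): (-5, 12, 3), (3, 12, -5), (-5, 8, 7), (7, 6, -6), (-6, 6, 7), (7, 8, -5)
cycles coincide ⇒ equivalent

yes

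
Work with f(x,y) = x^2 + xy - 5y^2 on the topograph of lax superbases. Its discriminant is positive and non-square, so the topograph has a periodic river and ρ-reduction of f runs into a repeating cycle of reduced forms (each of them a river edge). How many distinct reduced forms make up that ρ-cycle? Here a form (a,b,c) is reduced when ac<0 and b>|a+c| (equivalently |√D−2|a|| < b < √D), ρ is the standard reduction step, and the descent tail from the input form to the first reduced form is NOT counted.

D = 21, ⌊√D⌋ = 4
descent: ρ → (-5,-1,1)
descent: ρ → (1,3,-3)  [lands on river]
river: ρ → (-3,3,1)
ρ-cycle length = 2 (tail of 2 descent steps not counted)

2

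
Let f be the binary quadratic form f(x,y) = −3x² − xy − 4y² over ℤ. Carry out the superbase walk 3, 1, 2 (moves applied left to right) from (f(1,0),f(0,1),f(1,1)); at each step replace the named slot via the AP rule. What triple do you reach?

start (-3,-4,-8) = (f(1,0),f(0,1),f(1,1))
replace slot 3: 2·((-3)+(-4)) − (-8) = -6 → (-3,-4,-6)
replace slot 1: 2·((-4)+(-6)) − (-3) = -17 → (-17,-4,-6)
replace slot 2: 2·((-17)+(-6)) − (-4) = -42 → (-17,-42,-6)

-17,-42,-6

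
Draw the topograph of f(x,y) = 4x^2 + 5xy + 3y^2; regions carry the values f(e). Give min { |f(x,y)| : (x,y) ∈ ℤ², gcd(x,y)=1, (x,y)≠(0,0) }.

translate: b→-3 (≡5 mod 8), so (4,5,3)→(4,-3,2)
flip: (4,-3,2)→(2,3,4)
translate: b→-1 (≡3 mod 4), so (2,3,4)→(2,-1,3)
reduced (well bottom): (2,-1,3) with a≤c, −a<b≤a
well minimum = a = 2

2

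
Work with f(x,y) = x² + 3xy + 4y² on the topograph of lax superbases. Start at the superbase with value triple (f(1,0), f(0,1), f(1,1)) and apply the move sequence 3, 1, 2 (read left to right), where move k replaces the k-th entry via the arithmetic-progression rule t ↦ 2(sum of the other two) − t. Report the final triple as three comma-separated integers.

start (1,4,8) = (f(1,0),f(0,1),f(1,1))
replace slot 3: 2·(1+4) − 8 = 2 → (1,4,2)
replace slot 1: 2·(4+2) − 1 = 11 → (11,4,2)
replace slot 2: 2·(11+2) − 4 = 22 → (11,22,2)

11,22,2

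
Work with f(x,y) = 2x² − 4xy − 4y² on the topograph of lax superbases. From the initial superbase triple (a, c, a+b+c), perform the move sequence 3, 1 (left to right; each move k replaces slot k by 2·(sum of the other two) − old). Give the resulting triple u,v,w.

start (2,-4,-6) = (f(1,0),f(0,1),f(1,1))
replace slot 3: 2·(2+(-4)) − (-6) = 2 → (2,-4,2)
replace slot 1: 2·((-4)+2) − 2 = -6 → (-6,-4,2)

-6,-4,2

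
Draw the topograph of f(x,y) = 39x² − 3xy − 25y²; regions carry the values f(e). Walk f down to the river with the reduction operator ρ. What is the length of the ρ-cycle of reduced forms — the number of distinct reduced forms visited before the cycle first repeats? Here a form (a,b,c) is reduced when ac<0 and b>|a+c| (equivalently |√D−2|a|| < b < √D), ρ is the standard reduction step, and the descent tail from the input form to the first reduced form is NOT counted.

D = 3909, ⌊√D⌋ = 62
descent: ρ → (-25,53,11)  [lands on river]
river: ρ → (11,57,-15)
river: ρ → (-15,33,47)
river: ρ → (47,61,-1)
river: ρ → (-1,61,47)
river: ρ → (47,33,-15)
river: ρ → (-15,57,11)
river: ρ → (11,53,-25)
river: ρ → (-25,47,17)
river: ρ → (17,55,-13)
river: ρ → (-13,49,29)
river: ρ → (29,9,-33)
river: ρ → (-33,57,5)
river: ρ → (5,53,-55)
river: ρ → (-55,57,3)
river: ρ → (3,57,-55)
river: ρ → (-55,53,5)
river: ρ → (5,57,-33)
river: ρ → (-33,9,29)
river: ρ → (29,49,-13)
river: ρ → (-13,55,17)
river: ρ → (17,47,-25)
ρ-cycle length = 22 (tail of 1 descent step not counted)

22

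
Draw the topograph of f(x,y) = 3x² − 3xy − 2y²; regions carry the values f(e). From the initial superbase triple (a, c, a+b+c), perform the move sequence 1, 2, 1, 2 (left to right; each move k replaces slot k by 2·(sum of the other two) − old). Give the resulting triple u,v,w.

start (3,-2,-2) = (f(1,0),f(0,1),f(1,1))
replace slot 1: 2·((-2)+(-2)) − 3 = -11 → (-11,-2,-2)
replace slot 2: 2·((-11)+(-2)) − (-2) = -24 → (-11,-24,-2)
replace slot 1: 2·((-24)+(-2)) − (-11) = -41 → (-41,-24,-2)
replace slot 2: 2·((-41)+(-2)) − (-24) = -62 → (-41,-62,-2)

-41,-62,-2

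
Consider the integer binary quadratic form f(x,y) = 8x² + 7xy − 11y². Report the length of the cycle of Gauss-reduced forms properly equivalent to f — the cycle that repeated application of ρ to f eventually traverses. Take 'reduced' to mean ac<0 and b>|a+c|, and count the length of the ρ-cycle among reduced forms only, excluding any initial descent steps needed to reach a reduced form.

D = 401, ⌊√D⌋ = 20
river: ρ → (-11,15,4)
river: ρ → (4,17,-7)
river: ρ → (-7,11,10)
river: ρ → (10,9,-8)
river: ρ → (-8,7,11)
river: ρ → (11,15,-4)
river: ρ → (-4,17,7)
river: ρ → (7,11,-10)
river: ρ → (-10,9,8)
river: ρ → (8,7,-11)
ρ-cycle length = 10 (tail of 0 descent steps not counted)

10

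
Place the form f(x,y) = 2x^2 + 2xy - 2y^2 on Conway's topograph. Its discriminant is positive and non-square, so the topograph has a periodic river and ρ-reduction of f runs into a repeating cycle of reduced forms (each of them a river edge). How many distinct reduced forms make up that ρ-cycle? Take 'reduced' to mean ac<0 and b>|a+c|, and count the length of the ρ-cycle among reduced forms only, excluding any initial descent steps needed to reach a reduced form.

D = 20, ⌊√D⌋ = 4
river: ρ → (-2,2,2)
river: ρ → (2,2,-2)
ρ-cycle length = 2 (tail of 0 descent steps not counted)

2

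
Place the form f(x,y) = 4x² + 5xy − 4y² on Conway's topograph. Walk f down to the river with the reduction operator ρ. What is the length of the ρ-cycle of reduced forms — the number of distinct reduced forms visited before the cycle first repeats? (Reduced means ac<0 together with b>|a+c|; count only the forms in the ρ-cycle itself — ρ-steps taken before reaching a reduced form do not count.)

D = 89, ⌊√D⌋ = 9
river: ρ → (-4,3,5)
river: ρ → (5,7,-2)
river: ρ → (-2,9,1)
river: ρ → (1,9,-2)
river: ρ → (-2,7,5)
river: ρ → (5,3,-4)
river: ρ → (-4,5,4)
river: ρ → (4,3,-5)
river: ρ → (-5,7,2)
river: ρ → (2,9,-1)
river: ρ → (-1,9,2)
river: ρ → (2,7,-5)
river: ρ → (-5,3,4)
river: ρ → (4,5,-4)
ρ-cycle length = 14 (tail of 0 descent steps not counted)

14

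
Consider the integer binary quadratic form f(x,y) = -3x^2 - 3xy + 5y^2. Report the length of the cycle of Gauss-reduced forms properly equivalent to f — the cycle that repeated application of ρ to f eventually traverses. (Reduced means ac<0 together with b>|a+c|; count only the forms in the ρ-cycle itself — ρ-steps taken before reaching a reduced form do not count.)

D = 69, ⌊√D⌋ = 8
descent: ρ → (5,3,-3)  [lands on river]
river: ρ → (-3,3,5)
river: ρ → (5,7,-1)
river: ρ → (-1,7,5)
ρ-cycle length = 4 (tail of 1 descent step not counted)

4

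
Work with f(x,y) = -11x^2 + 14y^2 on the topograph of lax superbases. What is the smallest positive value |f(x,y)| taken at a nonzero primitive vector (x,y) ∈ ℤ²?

descent: ρ → (14,0,-11)
descent: ρ → (-11,22,3)  [lands on river]
river: ρ → (3,20,-18)
river: ρ → (-18,16,5)
river: ρ → (5,24,-2)
river: ρ → (-2,24,5)
river: ρ → (5,16,-18)
river: ρ → (-18,20,3)
river: ρ → (3,22,-11)
closes: descent 2, river 8
min |a| on river = 2

2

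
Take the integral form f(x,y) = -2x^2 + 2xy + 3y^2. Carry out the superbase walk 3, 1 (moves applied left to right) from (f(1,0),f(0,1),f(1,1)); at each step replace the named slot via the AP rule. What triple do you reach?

start (-2,3,3) = (f(1,0),f(0,1),f(1,1))
replace slot 3: 2·((-2)+3) − 3 = -1 → (-2,3,-1)
replace slot 1: 2·(3+(-1)) − (-2) = 6 → (6,3,-1)

6,3,-1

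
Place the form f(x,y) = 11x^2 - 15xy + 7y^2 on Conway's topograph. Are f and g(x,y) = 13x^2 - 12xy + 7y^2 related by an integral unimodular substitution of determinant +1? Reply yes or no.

D₁ = -83, D₂ = -220
discriminants differ ⇒ not SL₂(ℤ)-equivalent

no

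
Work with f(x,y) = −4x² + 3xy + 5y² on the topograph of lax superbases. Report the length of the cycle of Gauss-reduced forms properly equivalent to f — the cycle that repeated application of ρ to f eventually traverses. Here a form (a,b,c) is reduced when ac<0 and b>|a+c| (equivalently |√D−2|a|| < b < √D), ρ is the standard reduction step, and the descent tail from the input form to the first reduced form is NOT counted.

D = 89, ⌊√D⌋ = 9
river: ρ → (5,7,-2)
river: ρ → (-2,9,1)
river: ρ → (1,9,-2)
river: ρ → (-2,7,5)
river: ρ → (5,3,-4)
river: ρ → (-4,5,4)
river: ρ → (4,3,-5)
river: ρ → (-5,7,2)
river: ρ → (2,9,-1)
river: ρ → (-1,9,2)
river: ρ → (2,7,-5)
river: ρ → (-5,3,4)
river: ρ → (4,5,-4)
river: ρ → (-4,3,5)
ρ-cycle length = 14 (tail of 0 descent steps not counted)

14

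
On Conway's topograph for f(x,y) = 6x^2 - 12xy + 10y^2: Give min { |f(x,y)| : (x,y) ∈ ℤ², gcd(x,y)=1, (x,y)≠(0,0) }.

translate: b→0 (≡-12 mod 12), so (6,-12,10)→(6,0,4)
flip: (6,0,4)→(4,0,6)
reduced (well bottom): (4,0,6) with a≤c, −a<b≤a
well minimum = a = 4

4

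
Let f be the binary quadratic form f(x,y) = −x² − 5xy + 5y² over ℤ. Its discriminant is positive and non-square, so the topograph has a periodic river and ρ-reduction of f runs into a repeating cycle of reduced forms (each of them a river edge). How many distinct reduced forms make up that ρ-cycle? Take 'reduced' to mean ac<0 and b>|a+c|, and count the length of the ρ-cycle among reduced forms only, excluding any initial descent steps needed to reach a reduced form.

D = 45, ⌊√D⌋ = 6
descent: ρ → (5,5,-1)  [lands on river]
river: ρ → (-1,5,5)
ρ-cycle length = 2 (tail of 1 descent step not counted)

2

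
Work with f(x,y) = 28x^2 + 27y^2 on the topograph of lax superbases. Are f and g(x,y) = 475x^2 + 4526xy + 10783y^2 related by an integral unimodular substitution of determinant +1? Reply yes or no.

D₁ = -3024, D₂ = -3024
f: flip: (28,0,27)→(27,0,28)
f: reduced (well bottom): (27,0,28) with a≤c, −a<b≤a
g: translate: b→-224 (≡4526 mod 950), so (475,4526,10783)→(475,-224,28)
g: flip: (475,-224,28)→(28,224,475)
g: translate: b→0 (≡224 mod 56), so (28,224,475)→(28,0,27)
g: flip: (28,0,27)→(27,0,28)
g: reduced (well bottom): (27,0,28) with a≤c, −a<b≤a
reduced forms (27, 0, 28) vs (27, 0, 28) ⇒ equivalent

yes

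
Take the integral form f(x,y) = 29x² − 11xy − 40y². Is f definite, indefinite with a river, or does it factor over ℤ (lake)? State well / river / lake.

D = b²−4ac = (-11)² − 4·29·(-40) = 4761
D = 69² is a perfect square ⇒ form factors over ℤ ⇒ lakes

lake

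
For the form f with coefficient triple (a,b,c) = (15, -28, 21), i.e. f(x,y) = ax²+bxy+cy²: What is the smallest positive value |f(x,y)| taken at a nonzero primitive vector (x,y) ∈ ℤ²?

translate: b→2 (≡-28 mod 30), so (15,-28,21)→(15,2,8)
flip: (15,2,8)→(8,-2,15)
reduced (well bottom): (8,-2,15) with a≤c, −a<b≤a
well minimum = a = 8

8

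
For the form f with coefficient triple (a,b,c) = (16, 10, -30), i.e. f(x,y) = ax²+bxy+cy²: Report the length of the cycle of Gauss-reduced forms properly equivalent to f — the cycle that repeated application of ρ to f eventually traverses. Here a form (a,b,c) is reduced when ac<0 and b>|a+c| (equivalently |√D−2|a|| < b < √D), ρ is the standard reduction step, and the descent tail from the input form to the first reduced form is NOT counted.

D = 2020, ⌊√D⌋ = 44
descent: ρ → (-30,-10,16)
descent: ρ → (16,42,-4)  [lands on river]
river: ρ → (-4,38,36)
river: ρ → (36,34,-6)
river: ρ → (-6,38,24)
river: ρ → (24,10,-20)
river: ρ → (-20,30,14)
river: ρ → (14,26,-24)
river: ρ → (-24,22,16)
ρ-cycle length = 8 (tail of 2 descent steps not counted)

8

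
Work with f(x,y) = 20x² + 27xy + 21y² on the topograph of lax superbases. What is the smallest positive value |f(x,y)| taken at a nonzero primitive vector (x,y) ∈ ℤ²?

translate: b→-13 (≡27 mod 40), so (20,27,21)→(20,-13,14)
flip: (20,-13,14)→(14,13,20)
reduced (well bottom): (14,13,20) with a≤c, −a<b≤a
well minimum = a = 14

14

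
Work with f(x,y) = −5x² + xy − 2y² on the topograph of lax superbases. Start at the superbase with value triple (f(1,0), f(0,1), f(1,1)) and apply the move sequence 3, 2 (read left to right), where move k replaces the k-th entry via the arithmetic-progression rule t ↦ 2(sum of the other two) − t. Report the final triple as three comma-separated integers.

start (-5,-2,-6) = (f(1,0),f(0,1),f(1,1))
replace slot 3: 2·((-5)+(-2)) − (-6) = -8 → (-5,-2,-8)
replace slot 2: 2·((-5)+(-8)) − (-2) = -24 → (-5,-24,-8)

-5,-24,-8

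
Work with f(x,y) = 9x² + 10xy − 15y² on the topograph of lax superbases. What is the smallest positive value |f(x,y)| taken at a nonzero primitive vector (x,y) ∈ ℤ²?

river: ρ → (-15,20,4)
river: ρ → (4,20,-15)
river: ρ → (-15,10,9)
river: ρ → (9,8,-16)
river: ρ → (-16,24,1)
river: ρ → (1,24,-16)
river: ρ → (-16,8,9)
river: ρ → (9,10,-15)
closes: descent 0, river 8
min |a| on river = 1

1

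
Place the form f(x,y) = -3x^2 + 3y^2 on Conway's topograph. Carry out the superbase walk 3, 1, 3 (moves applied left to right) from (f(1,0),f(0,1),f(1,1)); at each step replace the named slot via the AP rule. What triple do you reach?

start (-3,3,0) = (f(1,0),f(0,1),f(1,1))
replace slot 3: 2·((-3)+3) − 0 = 0 → (-3,3,0)
replace slot 1: 2·(3+0) − (-3) = 9 → (9,3,0)
replace slot 3: 2·(9+3) − 0 = 24 → (9,3,24)

9,3,24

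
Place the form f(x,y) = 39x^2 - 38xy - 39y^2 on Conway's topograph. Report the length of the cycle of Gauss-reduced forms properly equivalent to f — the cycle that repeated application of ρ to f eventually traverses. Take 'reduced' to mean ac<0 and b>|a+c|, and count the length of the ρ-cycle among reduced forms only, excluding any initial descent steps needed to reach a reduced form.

D = 7528, ⌊√D⌋ = 86
descent: ρ → (-39,38,39)  [lands on river]
river: ρ → (39,40,-38)
river: ρ → (-38,36,41)
river: ρ → (41,46,-33)
river: ρ → (-33,86,1)
river: ρ → (1,86,-33)
river: ρ → (-33,46,41)
river: ρ → (41,36,-38)
river: ρ → (-38,40,39)
river: ρ → (39,38,-39)
river: ρ → (-39,40,38)
river: ρ → (38,36,-41)
river: ρ → (-41,46,33)
river: ρ → (33,86,-1)
river: ρ → (-1,86,33)
river: ρ → (33,46,-41)
river: ρ → (-41,36,38)
river: ρ → (38,40,-39)
ρ-cycle length = 18 (tail of 1 descent step not counted)

18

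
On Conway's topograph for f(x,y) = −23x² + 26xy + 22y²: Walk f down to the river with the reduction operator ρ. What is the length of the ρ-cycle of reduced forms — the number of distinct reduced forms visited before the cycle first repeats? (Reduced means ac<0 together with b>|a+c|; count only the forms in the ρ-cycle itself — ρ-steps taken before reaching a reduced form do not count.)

D = 2700, ⌊√D⌋ = 51
river: ρ → (22,18,-27)
river: ρ → (-27,36,13)
river: ρ → (13,42,-18)
river: ρ → (-18,30,25)
river: ρ → (25,20,-23)
river: ρ → (-23,26,22)
ρ-cycle length = 6 (tail of 0 descent steps not counted)

6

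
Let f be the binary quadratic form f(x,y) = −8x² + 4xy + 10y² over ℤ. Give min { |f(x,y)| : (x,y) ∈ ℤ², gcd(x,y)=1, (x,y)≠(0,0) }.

river: ρ → (10,16,-2)
river: ρ → (-2,16,10)
river: ρ → (10,4,-8)
river: ρ → (-8,12,6)
river: ρ → (6,12,-8)
river: ρ → (-8,4,10)
closes: descent 0, river 6
min |a| on river = 2

2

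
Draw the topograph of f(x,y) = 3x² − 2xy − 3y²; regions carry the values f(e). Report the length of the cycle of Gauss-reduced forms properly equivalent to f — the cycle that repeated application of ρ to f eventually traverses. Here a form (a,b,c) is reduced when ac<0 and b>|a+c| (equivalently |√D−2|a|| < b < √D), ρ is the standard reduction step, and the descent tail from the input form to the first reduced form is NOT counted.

D = 40, ⌊√D⌋ = 6
descent: ρ → (-3,2,3)  [lands on river]
river: ρ → (3,4,-2)
river: ρ → (-2,4,3)
river: ρ → (3,2,-3)
river: ρ → (-3,4,2)
river: ρ → (2,4,-3)
ρ-cycle length = 6 (tail of 1 descent step not counted)

6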